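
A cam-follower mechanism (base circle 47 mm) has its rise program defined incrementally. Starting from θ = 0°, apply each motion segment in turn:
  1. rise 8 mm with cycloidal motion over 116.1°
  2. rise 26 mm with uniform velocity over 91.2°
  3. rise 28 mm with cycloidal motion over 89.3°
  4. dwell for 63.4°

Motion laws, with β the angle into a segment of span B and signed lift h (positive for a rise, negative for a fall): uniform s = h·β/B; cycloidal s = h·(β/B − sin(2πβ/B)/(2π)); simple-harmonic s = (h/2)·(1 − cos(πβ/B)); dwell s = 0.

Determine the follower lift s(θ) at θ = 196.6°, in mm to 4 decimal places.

seg 1 [0°–116.1°] cycloidal, h=8: full span → s += 8 → s = 8.0000
seg 2 [116.1°–207.3°] uniform, h=26: θ=196.6° here. β=80.5, B=91.2. 26·80.5/91.2 = 22.9496 → s = 30.9496

30.9496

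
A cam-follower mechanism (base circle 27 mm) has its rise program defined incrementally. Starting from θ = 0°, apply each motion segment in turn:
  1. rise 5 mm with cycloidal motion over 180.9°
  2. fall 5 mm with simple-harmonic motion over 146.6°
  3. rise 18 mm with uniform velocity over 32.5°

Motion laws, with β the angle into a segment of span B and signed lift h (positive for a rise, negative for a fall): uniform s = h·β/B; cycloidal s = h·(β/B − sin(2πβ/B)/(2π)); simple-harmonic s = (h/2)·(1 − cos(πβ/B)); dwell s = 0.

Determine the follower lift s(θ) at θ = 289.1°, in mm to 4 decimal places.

seg 1 [0°–180.9°] cycloidal, h=5: full span → s += 5 → s = 5.0000
seg 2 [180.9°–327.5°] simple-harmonic, h=-5: θ=289.1° here. β=108.2, B=146.6. -5/2·(1 − cos(π·0.7381)) = -4.2002 → s = 0.7998

0.7998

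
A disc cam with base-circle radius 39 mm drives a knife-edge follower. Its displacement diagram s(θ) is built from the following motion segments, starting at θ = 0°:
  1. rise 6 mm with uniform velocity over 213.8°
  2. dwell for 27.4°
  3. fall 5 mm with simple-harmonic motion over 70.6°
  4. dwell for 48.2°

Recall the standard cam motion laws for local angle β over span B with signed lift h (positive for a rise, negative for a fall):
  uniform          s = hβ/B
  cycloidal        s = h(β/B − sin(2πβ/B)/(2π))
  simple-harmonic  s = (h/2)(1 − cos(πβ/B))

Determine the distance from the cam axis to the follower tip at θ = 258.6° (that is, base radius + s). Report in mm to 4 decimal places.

seg 1 [0°–213.8°] uniform, h=6: full span → s += 6 → s = 6.0000
seg 2 [213.8°–241.2°] dwell: s stays 6.0000
seg 3 [241.2°–311.8°] simple-harmonic, h=-5: θ=258.6° here. β=17.4, B=70.6. -5/2·(1 − cos(π·0.2465)) = -0.7127 → s = 5.2873
radial distance = base radius + s = 39 + 5.2873 = 44.2873

44.2873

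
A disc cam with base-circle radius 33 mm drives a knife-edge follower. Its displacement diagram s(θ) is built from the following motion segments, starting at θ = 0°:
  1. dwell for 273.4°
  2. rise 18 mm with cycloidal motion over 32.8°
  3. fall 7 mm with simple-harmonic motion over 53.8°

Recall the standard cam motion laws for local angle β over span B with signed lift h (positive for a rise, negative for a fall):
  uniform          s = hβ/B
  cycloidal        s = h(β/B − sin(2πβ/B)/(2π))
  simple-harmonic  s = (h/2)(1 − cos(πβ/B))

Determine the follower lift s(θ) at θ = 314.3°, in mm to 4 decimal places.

seg 1 [0°–273.4°] dwell: s stays 0.0000
seg 2 [273.4°–306.2°] cycloidal, h=18: full span → s += 18 → s = 18.0000
seg 3 [306.2°–360°] simple-harmonic, h=-7: θ=314.3° here. β=8.1, B=53.8. -7/2·(1 − cos(π·0.1506)) = -0.3843 → s = 17.6157

17.6157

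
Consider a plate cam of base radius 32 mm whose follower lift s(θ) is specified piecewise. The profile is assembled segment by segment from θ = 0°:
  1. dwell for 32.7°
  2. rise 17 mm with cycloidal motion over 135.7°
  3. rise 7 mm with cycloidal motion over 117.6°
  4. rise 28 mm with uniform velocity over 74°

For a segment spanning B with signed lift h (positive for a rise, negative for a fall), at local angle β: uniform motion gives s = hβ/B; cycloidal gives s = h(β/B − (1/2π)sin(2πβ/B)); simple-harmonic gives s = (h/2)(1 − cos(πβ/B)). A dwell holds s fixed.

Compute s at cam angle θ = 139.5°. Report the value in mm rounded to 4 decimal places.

seg 1 [0°–32.7°] dwell: s stays 0.0000
seg 2 [32.7°–168.4°] cycloidal, h=17: θ=139.5° here. β=106.8, B=135.7. 17·(0.7870 − sin(2π·0.7870)/(2π)) = 16.0122 → s = 16.0122

16.0122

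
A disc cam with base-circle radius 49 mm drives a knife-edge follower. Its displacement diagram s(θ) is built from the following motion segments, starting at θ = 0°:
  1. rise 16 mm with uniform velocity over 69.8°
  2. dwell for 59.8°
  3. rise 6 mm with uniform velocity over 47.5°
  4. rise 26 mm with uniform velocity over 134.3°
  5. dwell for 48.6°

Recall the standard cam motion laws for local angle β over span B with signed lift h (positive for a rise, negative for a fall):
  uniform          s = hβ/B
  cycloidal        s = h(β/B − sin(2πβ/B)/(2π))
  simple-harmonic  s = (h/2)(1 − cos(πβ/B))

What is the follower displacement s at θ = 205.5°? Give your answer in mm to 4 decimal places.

seg 1 [0°–69.8°] uniform, h=16: full span → s += 16 → s = 16.0000
seg 2 [69.8°–129.6°] dwell: s stays 16.0000
seg 3 [129.6°–177.1°] uniform, h=6: full span → s += 6 → s = 22.0000
seg 4 [177.1°–311.4°] uniform, h=26: θ=205.5° here. β=28.4, B=134.3. 26·28.4/134.3 = 5.4981 → s = 27.4981

27.4981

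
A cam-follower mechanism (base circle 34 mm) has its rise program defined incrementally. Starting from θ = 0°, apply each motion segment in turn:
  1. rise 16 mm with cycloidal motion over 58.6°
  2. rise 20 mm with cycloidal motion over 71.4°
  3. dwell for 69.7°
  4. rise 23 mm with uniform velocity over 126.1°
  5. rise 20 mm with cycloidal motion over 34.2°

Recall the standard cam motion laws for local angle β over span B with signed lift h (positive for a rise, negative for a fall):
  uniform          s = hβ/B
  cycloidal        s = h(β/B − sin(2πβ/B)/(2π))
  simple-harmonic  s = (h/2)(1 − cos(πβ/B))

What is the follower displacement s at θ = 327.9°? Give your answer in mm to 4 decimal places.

seg 1 [0°–58.6°] cycloidal, h=16: full span → s += 16 → s = 16.0000
seg 2 [58.6°–130°] cycloidal, h=20: full span → s += 20 → s = 36.0000
seg 3 [130°–199.7°] dwell: s stays 36.0000
seg 4 [199.7°–325.8°] uniform, h=23: full span → s += 23 → s = 59.0000
seg 5 [325.8°–360°] cycloidal, h=20: θ=327.9° here. β=2.1, B=34.2. 20·(0.0614 − sin(2π·0.0614)/(2π)) = 0.0302 → s = 59.0302

59.0302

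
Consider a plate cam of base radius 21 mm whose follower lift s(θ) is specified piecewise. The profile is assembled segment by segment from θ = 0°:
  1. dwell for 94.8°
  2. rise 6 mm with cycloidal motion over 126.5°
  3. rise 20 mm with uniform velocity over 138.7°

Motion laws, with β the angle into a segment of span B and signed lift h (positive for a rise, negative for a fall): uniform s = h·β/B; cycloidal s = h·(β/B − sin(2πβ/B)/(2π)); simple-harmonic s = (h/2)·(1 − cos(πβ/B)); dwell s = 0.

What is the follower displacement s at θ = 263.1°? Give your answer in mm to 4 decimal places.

seg 1 [0°–94.8°] dwell: s stays 0.0000
seg 2 [94.8°–221.3°] cycloidal, h=6: full span → s += 6 → s = 6.0000
seg 3 [221.3°–360°] uniform, h=20: θ=263.1° here. β=41.8, B=138.7. 20·41.8/138.7 = 6.0274 → s = 12.0274

12.0274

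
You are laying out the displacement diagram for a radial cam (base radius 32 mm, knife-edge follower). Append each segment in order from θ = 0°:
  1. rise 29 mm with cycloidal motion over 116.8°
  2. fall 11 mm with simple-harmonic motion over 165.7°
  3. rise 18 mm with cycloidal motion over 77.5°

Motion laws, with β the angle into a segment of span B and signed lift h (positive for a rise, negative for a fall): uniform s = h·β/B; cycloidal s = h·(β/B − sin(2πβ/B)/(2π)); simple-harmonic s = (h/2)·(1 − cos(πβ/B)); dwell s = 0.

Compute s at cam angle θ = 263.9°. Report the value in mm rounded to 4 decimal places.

seg 1 [0°–116.8°] cycloidal, h=29: full span → s += 29 → s = 29.0000
seg 2 [116.8°–282.5°] simple-harmonic, h=-11: θ=263.9° here. β=147.1, B=165.7. -11/2·(1 − cos(π·0.8877)) = -10.6615 → s = 18.3385

18.3385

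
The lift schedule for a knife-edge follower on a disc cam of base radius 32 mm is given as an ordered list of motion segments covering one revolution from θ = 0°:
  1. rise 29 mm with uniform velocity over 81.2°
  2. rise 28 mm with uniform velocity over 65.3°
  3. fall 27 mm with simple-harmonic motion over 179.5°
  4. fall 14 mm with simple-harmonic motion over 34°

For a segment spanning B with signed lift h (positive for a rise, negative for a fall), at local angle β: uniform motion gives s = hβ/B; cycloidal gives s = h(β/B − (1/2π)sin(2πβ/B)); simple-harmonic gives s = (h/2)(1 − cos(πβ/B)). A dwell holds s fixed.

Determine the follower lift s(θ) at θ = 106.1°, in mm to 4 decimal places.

seg 1 [0°–81.2°] uniform, h=29: full span → s += 29 → s = 29.0000
seg 2 [81.2°–146.5°] uniform, h=28: θ=106.1° here. β=24.9, B=65.3. 28·24.9/65.3 = 10.6769 → s = 39.6769

39.6769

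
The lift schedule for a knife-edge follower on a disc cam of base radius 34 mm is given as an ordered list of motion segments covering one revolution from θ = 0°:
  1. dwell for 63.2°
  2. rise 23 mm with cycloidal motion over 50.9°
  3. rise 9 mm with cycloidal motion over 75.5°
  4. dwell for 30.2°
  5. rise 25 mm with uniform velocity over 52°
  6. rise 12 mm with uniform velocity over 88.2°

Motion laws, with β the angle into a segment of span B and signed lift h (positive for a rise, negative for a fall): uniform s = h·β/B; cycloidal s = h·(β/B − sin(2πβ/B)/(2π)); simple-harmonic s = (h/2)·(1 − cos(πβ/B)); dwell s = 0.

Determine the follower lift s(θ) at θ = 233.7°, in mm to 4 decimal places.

seg 1 [0°–63.2°] dwell: s stays 0.0000
seg 2 [63.2°–114.1°] cycloidal, h=23: full span → s += 23 → s = 23.0000
seg 3 [114.1°–189.6°] cycloidal, h=9: full span → s += 9 → s = 32.0000
seg 4 [189.6°–219.8°] dwell: s stays 32.0000
seg 5 [219.8°–271.8°] uniform, h=25: θ=233.7° here. β=13.9, B=52. 25·13.9/52 = 6.6827 → s = 38.6827

38.6827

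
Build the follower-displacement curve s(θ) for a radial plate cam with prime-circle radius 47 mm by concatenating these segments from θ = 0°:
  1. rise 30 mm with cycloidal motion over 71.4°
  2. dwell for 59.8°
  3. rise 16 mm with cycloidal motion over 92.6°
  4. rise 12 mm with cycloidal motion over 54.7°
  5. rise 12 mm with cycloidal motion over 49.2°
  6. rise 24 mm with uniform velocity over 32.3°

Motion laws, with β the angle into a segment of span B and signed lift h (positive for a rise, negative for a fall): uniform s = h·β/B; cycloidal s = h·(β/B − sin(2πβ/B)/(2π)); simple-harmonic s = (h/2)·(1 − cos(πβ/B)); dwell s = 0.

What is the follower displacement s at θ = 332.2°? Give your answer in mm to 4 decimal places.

seg 1 [0°–71.4°] cycloidal, h=30: full span → s += 30 → s = 30.0000
seg 2 [71.4°–131.2°] dwell: s stays 30.0000
seg 3 [131.2°–223.8°] cycloidal, h=16: full span → s += 16 → s = 46.0000
seg 4 [223.8°–278.5°] cycloidal, h=12: full span → s += 12 → s = 58.0000
seg 5 [278.5°–327.7°] cycloidal, h=12: full span → s += 12 → s = 70.0000
seg 6 [327.7°–360°] uniform, h=24: θ=332.2° here. β=4.5, B=32.3. 24·4.5/32.3 = 3.3437 → s = 73.3437

73.3437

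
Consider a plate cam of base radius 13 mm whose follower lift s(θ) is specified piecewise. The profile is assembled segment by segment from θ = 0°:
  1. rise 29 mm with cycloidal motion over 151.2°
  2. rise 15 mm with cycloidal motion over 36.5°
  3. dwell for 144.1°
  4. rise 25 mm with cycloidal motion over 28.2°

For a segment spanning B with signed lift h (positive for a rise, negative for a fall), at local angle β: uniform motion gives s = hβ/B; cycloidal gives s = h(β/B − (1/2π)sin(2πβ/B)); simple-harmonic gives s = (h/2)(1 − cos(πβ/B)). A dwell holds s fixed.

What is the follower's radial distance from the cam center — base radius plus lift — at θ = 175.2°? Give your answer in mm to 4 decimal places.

seg 1 [0°–151.2°] cycloidal, h=29: full span → s += 29 → s = 29.0000
seg 2 [151.2°–187.7°] cycloidal, h=15: θ=175.2° here. β=24, B=36.5. 15·(0.6575 − sin(2π·0.6575)/(2π)) = 11.8586 → s = 40.8586
radial distance = base radius + s = 13 + 40.8586 = 53.8586

53.8586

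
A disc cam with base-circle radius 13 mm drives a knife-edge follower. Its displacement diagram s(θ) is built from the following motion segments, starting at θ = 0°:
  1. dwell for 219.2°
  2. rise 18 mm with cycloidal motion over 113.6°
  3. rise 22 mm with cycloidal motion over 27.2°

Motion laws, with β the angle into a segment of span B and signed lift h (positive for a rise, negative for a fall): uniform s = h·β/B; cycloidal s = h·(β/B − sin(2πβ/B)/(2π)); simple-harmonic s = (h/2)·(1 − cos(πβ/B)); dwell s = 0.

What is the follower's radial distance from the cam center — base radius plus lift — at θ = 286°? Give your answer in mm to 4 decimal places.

seg 1 [0°–219.2°] dwell: s stays 0.0000
seg 2 [219.2°–332.8°] cycloidal, h=18: θ=286° here. β=66.8, B=113.6. 18·(0.5880 − sin(2π·0.5880)/(2π)) = 12.0895 → s = 12.0895
radial distance = base radius + s = 13 + 12.0895 = 25.0895

25.0895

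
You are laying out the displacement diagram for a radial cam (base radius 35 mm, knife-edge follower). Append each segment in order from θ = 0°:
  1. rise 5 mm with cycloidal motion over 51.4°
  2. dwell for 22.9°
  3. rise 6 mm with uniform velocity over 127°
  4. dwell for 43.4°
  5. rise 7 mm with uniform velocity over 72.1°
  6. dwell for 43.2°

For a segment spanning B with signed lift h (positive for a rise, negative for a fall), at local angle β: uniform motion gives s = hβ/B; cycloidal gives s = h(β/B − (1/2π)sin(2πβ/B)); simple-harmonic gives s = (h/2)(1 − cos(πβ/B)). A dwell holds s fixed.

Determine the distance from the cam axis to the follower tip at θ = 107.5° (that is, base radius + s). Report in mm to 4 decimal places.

seg 1 [0°–51.4°] cycloidal, h=5: full span → s += 5 → s = 5.0000
seg 2 [51.4°–74.3°] dwell: s stays 5.0000
seg 3 [74.3°–201.3°] uniform, h=6: θ=107.5° here. β=33.2, B=127. 6·33.2/127 = 1.5685 → s = 6.5685
radial distance = base radius + s = 35 + 6.5685 = 41.5685

41.5685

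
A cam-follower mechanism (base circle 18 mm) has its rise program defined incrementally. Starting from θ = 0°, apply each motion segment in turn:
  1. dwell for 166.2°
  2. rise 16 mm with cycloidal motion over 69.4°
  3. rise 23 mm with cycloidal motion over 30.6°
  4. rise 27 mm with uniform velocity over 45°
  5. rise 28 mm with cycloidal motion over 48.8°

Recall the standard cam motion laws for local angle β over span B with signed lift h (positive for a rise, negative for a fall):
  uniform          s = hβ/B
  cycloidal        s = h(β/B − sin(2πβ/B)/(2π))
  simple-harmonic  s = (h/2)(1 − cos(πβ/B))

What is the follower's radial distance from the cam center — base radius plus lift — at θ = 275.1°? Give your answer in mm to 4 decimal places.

seg 1 [0°–166.2°] dwell: s stays 0.0000
seg 2 [166.2°–235.6°] cycloidal, h=16: full span → s += 16 → s = 16.0000
seg 3 [235.6°–266.2°] cycloidal, h=23: full span → s += 23 → s = 39.0000
seg 4 [266.2°–311.2°] uniform, h=27: θ=275.1° here. β=8.9, B=45. 27·8.9/45 = 5.3400 → s = 44.3400
radial distance = base radius + s = 18 + 44.3400 = 62.3400

62.3400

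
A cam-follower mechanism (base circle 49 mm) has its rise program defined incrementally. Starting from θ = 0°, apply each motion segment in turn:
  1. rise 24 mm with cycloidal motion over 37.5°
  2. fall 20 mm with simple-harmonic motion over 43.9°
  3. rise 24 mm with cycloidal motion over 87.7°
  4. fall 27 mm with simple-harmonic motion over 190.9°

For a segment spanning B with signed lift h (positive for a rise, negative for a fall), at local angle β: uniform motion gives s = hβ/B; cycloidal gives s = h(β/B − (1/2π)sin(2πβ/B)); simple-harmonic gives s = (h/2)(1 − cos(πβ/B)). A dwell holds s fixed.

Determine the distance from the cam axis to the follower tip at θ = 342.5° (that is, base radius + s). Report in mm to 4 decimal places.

seg 1 [0°–37.5°] cycloidal, h=24: full span → s += 24 → s = 24.0000
seg 2 [37.5°–81.4°] simple-harmonic, h=-20: full span → s += -20 → s = 4.0000
seg 3 [81.4°–169.1°] cycloidal, h=24: full span → s += 24 → s = 28.0000
seg 4 [169.1°–360°] simple-harmonic, h=-27: θ=342.5° here. β=173.4, B=190.9. -27/2·(1 − cos(π·0.9083)) = -26.4440 → s = 1.5560
radial distance = base radius + s = 49 + 1.5560 = 50.5560

50.5560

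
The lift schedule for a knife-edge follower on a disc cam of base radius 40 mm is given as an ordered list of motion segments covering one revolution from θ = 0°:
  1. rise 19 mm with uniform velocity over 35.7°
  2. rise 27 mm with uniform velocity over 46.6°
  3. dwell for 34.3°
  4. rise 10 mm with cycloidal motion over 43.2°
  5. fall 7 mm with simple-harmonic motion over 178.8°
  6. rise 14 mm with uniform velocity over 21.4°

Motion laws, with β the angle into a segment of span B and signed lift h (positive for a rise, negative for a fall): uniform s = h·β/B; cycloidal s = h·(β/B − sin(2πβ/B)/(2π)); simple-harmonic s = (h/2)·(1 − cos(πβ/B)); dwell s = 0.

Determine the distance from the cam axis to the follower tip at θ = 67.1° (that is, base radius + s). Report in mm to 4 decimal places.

seg 1 [0°–35.7°] uniform, h=19: full span → s += 19 → s = 19.0000
seg 2 [35.7°–82.3°] uniform, h=27: θ=67.1° here. β=31.4, B=46.6. 27·31.4/46.6 = 18.1931 → s = 37.1931
radial distance = base radius + s = 40 + 37.1931 = 77.1931

77.1931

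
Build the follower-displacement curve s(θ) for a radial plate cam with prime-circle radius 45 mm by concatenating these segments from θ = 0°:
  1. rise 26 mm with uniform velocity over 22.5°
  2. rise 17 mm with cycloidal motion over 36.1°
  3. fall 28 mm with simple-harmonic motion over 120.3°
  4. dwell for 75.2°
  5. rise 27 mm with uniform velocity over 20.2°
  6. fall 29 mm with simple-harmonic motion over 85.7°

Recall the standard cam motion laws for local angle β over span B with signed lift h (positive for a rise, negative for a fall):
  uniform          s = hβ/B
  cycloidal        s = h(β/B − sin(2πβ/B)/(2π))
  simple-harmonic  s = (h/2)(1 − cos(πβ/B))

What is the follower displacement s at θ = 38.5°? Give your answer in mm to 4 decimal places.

seg 1 [0°–22.5°] uniform, h=26: full span → s += 26 → s = 26.0000
seg 2 [22.5°–58.6°] cycloidal, h=17: θ=38.5° here. β=16, B=36.1. 17·(0.4432 − sin(2π·0.4432)/(2π)) = 6.5896 → s = 32.5896

32.5896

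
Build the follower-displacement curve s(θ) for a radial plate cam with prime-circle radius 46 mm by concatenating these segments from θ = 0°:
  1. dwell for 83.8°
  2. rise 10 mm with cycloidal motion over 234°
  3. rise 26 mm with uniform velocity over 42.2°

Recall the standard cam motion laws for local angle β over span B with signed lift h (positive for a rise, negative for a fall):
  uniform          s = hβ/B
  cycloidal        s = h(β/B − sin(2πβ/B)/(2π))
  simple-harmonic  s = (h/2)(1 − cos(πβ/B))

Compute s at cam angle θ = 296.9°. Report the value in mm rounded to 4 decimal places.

seg 1 [0°–83.8°] dwell: s stays 0.0000
seg 2 [83.8°–317.8°] cycloidal, h=10: θ=296.9° here. β=213.1, B=234. 10·(0.9107 − sin(2π·0.9107)/(2π)) = 9.9539 → s = 9.9539

9.9539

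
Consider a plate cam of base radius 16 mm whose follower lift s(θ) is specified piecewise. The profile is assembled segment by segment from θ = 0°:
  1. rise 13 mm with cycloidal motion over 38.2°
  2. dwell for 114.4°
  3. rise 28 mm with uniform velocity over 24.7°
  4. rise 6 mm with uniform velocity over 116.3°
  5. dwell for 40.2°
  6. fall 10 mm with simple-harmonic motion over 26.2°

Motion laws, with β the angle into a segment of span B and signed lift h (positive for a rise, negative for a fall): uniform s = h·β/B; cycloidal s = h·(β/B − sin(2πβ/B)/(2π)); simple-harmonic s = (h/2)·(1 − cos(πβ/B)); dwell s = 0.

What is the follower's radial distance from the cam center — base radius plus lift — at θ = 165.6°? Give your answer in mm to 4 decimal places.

seg 1 [0°–38.2°] cycloidal, h=13: full span → s += 13 → s = 13.0000
seg 2 [38.2°–152.6°] dwell: s stays 13.0000
seg 3 [152.6°–177.3°] uniform, h=28: θ=165.6° here. β=13, B=24.7. 28·13/24.7 = 14.7368 → s = 27.7368
radial distance = base radius + s = 16 + 27.7368 = 43.7368

43.7368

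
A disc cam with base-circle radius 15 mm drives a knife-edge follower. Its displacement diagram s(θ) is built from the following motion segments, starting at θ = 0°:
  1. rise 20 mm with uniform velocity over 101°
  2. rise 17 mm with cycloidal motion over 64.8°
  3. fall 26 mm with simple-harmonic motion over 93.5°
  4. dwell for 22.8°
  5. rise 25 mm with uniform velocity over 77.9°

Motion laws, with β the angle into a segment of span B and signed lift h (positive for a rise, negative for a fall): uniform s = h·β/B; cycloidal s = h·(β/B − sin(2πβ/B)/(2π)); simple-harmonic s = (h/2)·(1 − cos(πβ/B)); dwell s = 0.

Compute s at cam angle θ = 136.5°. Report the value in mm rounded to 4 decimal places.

seg 1 [0°–101°] uniform, h=20: full span → s += 20 → s = 20.0000
seg 2 [101°–165.8°] cycloidal, h=17: θ=136.5° here. β=35.5, B=64.8. 17·(0.5478 − sin(2π·0.5478)/(2π)) = 10.1144 → s = 30.1144

30.1144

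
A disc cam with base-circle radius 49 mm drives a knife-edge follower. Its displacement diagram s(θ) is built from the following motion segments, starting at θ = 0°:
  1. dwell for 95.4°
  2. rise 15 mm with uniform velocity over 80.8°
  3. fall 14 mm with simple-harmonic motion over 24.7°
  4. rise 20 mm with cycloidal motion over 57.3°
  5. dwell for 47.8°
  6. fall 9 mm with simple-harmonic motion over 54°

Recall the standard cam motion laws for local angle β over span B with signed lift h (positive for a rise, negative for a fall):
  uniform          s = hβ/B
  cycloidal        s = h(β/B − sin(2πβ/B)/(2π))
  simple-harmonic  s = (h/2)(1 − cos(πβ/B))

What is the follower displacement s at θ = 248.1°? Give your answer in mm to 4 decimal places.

seg 1 [0°–95.4°] dwell: s stays 0.0000
seg 2 [95.4°–176.2°] uniform, h=15: full span → s += 15 → s = 15.0000
seg 3 [176.2°–200.9°] simple-harmonic, h=-14: full span → s += -14 → s = 1.0000
seg 4 [200.9°–258.2°] cycloidal, h=20: θ=248.1° here. β=47.2, B=57.3. 20·(0.8237 − sin(2π·0.8237)/(2π)) = 19.3223 → s = 20.3223

20.3223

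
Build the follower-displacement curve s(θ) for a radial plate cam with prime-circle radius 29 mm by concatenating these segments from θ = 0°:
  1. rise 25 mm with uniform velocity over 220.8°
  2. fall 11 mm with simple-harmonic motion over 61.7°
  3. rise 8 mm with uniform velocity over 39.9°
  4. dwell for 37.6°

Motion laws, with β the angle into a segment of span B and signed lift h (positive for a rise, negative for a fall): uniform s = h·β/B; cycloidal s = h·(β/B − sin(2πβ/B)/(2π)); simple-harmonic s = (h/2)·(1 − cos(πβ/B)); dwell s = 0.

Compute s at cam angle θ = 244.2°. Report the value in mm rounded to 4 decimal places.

seg 1 [0°–220.8°] uniform, h=25: full span → s += 25 → s = 25.0000
seg 2 [220.8°–282.5°] simple-harmonic, h=-11: θ=244.2° here. β=23.4, B=61.7. -11/2·(1 − cos(π·0.3793)) = -3.4633 → s = 21.5367

21.5367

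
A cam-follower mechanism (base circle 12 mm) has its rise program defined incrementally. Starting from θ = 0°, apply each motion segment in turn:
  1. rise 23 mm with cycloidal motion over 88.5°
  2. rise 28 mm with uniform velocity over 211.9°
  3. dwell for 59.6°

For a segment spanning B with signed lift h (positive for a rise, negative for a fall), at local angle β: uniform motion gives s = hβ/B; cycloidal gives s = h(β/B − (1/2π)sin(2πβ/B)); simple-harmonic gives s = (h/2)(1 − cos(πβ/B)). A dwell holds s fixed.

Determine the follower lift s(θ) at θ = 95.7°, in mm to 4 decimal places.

seg 1 [0°–88.5°] cycloidal, h=23: full span → s += 23 → s = 23.0000
seg 2 [88.5°–300.4°] uniform, h=28: θ=95.7° here. β=7.2, B=211.9. 28·7.2/211.9 = 0.9514 → s = 23.9514

23.9514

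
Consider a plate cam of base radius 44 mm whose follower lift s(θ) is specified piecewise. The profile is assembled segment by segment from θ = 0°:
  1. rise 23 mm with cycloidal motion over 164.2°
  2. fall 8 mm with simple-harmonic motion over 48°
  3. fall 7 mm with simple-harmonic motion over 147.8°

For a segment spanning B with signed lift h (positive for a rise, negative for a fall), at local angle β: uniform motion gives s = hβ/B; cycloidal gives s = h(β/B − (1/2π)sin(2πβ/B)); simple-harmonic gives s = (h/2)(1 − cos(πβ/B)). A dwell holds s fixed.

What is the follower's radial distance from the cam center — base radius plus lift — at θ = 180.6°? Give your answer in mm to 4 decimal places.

seg 1 [0°–164.2°] cycloidal, h=23: full span → s += 23 → s = 23.0000
seg 2 [164.2°–212.2°] simple-harmonic, h=-8: θ=180.6° here. β=16.4, B=48. -8/2·(1 − cos(π·0.3417)) = -2.0914 → s = 20.9086
radial distance = base radius + s = 44 + 20.9086 = 64.9086

64.9086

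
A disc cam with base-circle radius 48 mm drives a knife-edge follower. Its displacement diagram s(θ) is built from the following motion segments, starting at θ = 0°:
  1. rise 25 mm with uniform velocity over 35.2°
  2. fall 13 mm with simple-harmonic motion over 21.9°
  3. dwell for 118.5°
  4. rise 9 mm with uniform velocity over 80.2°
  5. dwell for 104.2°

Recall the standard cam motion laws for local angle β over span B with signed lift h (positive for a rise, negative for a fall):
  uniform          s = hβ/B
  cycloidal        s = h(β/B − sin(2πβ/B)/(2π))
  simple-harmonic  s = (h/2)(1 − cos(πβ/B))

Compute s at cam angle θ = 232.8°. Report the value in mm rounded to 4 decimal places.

seg 1 [0°–35.2°] uniform, h=25: full span → s += 25 → s = 25.0000
seg 2 [35.2°–57.1°] simple-harmonic, h=-13: full span → s += -13 → s = 12.0000
seg 3 [57.1°–175.6°] dwell: s stays 12.0000
seg 4 [175.6°–255.8°] uniform, h=9: θ=232.8° here. β=57.2, B=80.2. 9·57.2/80.2 = 6.4190 → s = 18.4190

18.4190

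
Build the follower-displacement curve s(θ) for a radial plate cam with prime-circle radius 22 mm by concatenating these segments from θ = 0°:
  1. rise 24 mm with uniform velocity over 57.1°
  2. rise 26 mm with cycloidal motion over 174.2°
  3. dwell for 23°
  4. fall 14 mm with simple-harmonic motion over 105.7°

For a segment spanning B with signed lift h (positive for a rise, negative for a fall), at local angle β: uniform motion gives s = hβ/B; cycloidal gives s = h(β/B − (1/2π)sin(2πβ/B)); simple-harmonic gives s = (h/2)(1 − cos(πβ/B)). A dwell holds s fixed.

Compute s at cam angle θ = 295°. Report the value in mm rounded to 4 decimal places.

seg 1 [0°–57.1°] uniform, h=24: full span → s += 24 → s = 24.0000
seg 2 [57.1°–231.3°] cycloidal, h=26: full span → s += 26 → s = 50.0000
seg 3 [231.3°–254.3°] dwell: s stays 50.0000
seg 4 [254.3°–360°] simple-harmonic, h=-14: θ=295° here. β=40.7, B=105.7. -14/2·(1 − cos(π·0.3851)) = -4.5267 → s = 45.4733

45.4733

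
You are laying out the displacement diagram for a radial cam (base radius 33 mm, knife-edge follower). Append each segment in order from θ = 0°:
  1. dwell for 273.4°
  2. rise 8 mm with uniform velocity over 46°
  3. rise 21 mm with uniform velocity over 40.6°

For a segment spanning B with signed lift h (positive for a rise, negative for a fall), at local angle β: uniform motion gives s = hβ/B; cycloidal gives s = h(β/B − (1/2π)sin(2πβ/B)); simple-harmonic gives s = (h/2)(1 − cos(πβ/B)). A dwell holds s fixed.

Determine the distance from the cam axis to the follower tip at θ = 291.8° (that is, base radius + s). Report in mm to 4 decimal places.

seg 1 [0°–273.4°] dwell: s stays 0.0000
seg 2 [273.4°–319.4°] uniform, h=8: θ=291.8° here. β=18.4, B=46. 8·18.4/46 = 3.2000 → s = 3.2000
radial distance = base radius + s = 33 + 3.2000 = 36.2000

36.2000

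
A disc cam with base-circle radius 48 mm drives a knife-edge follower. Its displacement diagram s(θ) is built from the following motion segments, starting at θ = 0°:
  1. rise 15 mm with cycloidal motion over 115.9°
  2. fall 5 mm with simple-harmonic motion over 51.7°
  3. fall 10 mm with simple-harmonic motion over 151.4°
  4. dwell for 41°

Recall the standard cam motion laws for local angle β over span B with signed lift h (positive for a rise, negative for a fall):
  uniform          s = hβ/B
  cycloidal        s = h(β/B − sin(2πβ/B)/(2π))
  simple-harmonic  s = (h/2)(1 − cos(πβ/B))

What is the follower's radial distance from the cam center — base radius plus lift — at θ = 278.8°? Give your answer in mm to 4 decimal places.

seg 1 [0°–115.9°] cycloidal, h=15: full span → s += 15 → s = 15.0000
seg 2 [115.9°–167.6°] simple-harmonic, h=-5: full span → s += -5 → s = 10.0000
seg 3 [167.6°–319°] simple-harmonic, h=-10: θ=278.8° here. β=111.2, B=151.4. -10/2·(1 − cos(π·0.7345)) = -8.3590 → s = 1.6410
radial distance = base radius + s = 48 + 1.6410 = 49.6410

49.6410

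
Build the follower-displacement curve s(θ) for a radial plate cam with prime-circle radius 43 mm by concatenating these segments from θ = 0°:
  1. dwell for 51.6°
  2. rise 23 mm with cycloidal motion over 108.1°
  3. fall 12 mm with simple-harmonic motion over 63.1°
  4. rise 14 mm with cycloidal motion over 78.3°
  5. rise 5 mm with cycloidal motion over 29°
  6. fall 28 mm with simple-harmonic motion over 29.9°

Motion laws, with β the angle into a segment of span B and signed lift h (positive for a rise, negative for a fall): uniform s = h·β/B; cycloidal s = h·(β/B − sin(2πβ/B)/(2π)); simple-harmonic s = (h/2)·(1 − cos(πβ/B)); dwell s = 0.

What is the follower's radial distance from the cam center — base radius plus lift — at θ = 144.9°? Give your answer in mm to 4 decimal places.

seg 1 [0°–51.6°] dwell: s stays 0.0000
seg 2 [51.6°–159.7°] cycloidal, h=23: θ=144.9° here. β=93.3, B=108.1. 23·(0.8631 − sin(2π·0.8631)/(2π)) = 22.6258 → s = 22.6258
radial distance = base radius + s = 43 + 22.6258 = 65.6258

65.6258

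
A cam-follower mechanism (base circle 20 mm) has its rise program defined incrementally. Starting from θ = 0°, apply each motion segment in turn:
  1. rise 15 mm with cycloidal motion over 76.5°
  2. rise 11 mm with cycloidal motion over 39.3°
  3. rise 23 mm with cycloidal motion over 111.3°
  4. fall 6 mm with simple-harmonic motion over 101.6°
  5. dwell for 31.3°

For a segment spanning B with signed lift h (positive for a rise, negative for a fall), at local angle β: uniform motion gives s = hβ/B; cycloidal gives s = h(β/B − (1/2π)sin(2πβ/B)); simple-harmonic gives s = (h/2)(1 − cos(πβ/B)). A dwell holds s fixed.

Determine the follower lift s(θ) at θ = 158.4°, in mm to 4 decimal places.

seg 1 [0°–76.5°] cycloidal, h=15: full span → s += 15 → s = 15.0000
seg 2 [76.5°–115.8°] cycloidal, h=11: full span → s += 11 → s = 26.0000
seg 3 [115.8°–227.1°] cycloidal, h=23: θ=158.4° here. β=42.6, B=111.3. 23·(0.3827 − sin(2π·0.3827)/(2π)) = 6.3439 → s = 32.3439

32.3439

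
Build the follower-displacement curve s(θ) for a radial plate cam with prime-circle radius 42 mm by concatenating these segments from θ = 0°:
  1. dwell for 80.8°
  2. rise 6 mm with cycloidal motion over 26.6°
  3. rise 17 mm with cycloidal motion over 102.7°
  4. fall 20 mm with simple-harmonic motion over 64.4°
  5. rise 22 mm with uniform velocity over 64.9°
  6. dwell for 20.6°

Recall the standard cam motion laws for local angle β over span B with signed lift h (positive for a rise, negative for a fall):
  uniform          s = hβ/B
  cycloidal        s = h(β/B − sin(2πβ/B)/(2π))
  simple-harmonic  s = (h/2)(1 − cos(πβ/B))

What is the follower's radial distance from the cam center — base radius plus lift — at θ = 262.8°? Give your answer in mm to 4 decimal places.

seg 1 [0°–80.8°] dwell: s stays 0.0000
seg 2 [80.8°–107.4°] cycloidal, h=6: full span → s += 6 → s = 6.0000
seg 3 [107.4°–210.1°] cycloidal, h=17: full span → s += 17 → s = 23.0000
seg 4 [210.1°–274.5°] simple-harmonic, h=-20: θ=262.8° here. β=52.7, B=64.4. -20/2·(1 − cos(π·0.8183)) = -18.4149 → s = 4.5851
radial distance = base radius + s = 42 + 4.5851 = 46.5851

46.5851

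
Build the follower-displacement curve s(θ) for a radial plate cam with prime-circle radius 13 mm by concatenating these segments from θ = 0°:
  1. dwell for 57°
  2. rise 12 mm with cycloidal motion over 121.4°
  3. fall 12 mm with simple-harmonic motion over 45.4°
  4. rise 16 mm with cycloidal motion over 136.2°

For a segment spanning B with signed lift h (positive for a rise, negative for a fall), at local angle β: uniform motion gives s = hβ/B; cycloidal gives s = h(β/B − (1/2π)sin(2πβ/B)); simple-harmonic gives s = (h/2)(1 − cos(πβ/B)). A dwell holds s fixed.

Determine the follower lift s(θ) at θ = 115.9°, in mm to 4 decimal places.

seg 1 [0°–57°] dwell: s stays 0.0000
seg 2 [57°–178.4°] cycloidal, h=12: θ=115.9° here. β=58.9, B=121.4. 12·(0.4852 − sin(2π·0.4852)/(2π)) = 5.6444 → s = 5.6444

5.6444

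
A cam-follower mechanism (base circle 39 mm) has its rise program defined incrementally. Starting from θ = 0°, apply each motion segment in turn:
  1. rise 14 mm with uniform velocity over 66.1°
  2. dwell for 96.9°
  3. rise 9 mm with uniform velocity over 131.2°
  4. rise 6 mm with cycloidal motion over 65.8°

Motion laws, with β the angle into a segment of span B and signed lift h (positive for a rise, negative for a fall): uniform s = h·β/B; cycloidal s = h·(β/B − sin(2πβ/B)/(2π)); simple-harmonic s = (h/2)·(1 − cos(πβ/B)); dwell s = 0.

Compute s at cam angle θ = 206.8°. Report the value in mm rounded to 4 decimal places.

seg 1 [0°–66.1°] uniform, h=14: full span → s += 14 → s = 14.0000
seg 2 [66.1°–163°] dwell: s stays 14.0000
seg 3 [163°–294.2°] uniform, h=9: θ=206.8° here. β=43.8, B=131.2. 9·43.8/131.2 = 3.0046 → s = 17.0046

17.0046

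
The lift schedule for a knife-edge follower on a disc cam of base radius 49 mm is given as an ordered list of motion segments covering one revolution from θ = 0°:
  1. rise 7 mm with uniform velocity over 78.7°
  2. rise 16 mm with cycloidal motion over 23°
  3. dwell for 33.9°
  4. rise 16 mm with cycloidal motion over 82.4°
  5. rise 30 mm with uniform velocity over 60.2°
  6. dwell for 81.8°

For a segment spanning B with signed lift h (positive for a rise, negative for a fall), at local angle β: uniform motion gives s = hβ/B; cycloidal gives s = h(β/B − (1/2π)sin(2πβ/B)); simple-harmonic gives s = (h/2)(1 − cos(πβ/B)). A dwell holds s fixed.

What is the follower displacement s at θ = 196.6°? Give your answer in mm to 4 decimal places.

seg 1 [0°–78.7°] uniform, h=7: full span → s += 7 → s = 7.0000
seg 2 [78.7°–101.7°] cycloidal, h=16: full span → s += 16 → s = 23.0000
seg 3 [101.7°–135.6°] dwell: s stays 23.0000
seg 4 [135.6°–218°] cycloidal, h=16: θ=196.6° here. β=61, B=82.4. 16·(0.7403 − sin(2π·0.7403)/(2π)) = 14.3864 → s = 37.3864

37.3864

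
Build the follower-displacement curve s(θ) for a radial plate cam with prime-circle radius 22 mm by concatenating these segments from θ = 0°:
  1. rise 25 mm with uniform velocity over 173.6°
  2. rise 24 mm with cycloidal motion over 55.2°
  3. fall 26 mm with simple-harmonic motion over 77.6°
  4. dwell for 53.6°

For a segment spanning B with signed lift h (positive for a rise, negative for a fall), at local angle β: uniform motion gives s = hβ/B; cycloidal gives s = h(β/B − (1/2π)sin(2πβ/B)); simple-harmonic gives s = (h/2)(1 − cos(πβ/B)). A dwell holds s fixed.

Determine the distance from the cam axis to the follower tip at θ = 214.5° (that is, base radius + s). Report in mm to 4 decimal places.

seg 1 [0°–173.6°] uniform, h=25: full span → s += 25 → s = 25.0000
seg 2 [173.6°–228.8°] cycloidal, h=24: θ=214.5° here. β=40.9, B=55.2. 24·(0.7409 − sin(2π·0.7409)/(2π)) = 21.5961 → s = 46.5961
radial distance = base radius + s = 22 + 46.5961 = 68.5961

68.5961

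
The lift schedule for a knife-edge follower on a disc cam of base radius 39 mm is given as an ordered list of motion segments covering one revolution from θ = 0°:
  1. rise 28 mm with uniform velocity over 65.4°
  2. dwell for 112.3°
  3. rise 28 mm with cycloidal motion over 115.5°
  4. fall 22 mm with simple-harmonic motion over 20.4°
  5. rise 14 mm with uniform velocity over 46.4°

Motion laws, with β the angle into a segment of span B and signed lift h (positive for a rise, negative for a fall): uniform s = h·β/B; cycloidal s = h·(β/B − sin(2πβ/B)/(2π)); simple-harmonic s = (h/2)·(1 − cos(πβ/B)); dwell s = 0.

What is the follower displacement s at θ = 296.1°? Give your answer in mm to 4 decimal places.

seg 1 [0°–65.4°] uniform, h=28: full span → s += 28 → s = 28.0000
seg 2 [65.4°–177.7°] dwell: s stays 28.0000
seg 3 [177.7°–293.2°] cycloidal, h=28: full span → s += 28 → s = 56.0000
seg 4 [293.2°–313.6°] simple-harmonic, h=-22: θ=296.1° here. β=2.9, B=20.4. -22/2·(1 − cos(π·0.1422)) = -1.0789 → s = 54.9211

54.9211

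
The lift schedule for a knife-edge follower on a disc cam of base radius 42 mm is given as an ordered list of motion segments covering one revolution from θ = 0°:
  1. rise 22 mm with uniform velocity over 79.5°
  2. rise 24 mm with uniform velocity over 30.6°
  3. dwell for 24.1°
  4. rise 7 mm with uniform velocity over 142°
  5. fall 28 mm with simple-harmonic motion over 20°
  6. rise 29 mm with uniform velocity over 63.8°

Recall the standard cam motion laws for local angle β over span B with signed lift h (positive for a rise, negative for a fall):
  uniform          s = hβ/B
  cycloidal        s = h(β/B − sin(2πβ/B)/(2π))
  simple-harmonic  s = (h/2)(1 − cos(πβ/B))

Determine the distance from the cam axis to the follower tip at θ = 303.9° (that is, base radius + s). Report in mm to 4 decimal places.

seg 1 [0°–79.5°] uniform, h=22: full span → s += 22 → s = 22.0000
seg 2 [79.5°–110.1°] uniform, h=24: full span → s += 24 → s = 46.0000
seg 3 [110.1°–134.2°] dwell: s stays 46.0000
seg 4 [134.2°–276.2°] uniform, h=7: full span → s += 7 → s = 53.0000
seg 5 [276.2°–296.2°] simple-harmonic, h=-28: full span → s += -28 → s = 25.0000
seg 6 [296.2°–360°] uniform, h=29: θ=303.9° here. β=7.7, B=63.8. 29·7.7/63.8 = 3.5000 → s = 28.5000
radial distance = base radius + s = 42 + 28.5000 = 70.5000

70.5000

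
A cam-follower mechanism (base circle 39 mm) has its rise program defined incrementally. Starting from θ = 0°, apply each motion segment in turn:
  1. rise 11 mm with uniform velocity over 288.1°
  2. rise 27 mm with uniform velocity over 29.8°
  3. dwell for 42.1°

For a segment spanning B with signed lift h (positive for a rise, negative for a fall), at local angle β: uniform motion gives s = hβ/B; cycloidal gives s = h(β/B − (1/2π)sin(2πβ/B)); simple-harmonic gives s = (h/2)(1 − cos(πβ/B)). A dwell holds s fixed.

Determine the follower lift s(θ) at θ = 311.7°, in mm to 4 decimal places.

seg 1 [0°–288.1°] uniform, h=11: full span → s += 11 → s = 11.0000
seg 2 [288.1°–317.9°] uniform, h=27: θ=311.7° here. β=23.6, B=29.8. 27·23.6/29.8 = 21.3826 → s = 32.3826

32.3826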